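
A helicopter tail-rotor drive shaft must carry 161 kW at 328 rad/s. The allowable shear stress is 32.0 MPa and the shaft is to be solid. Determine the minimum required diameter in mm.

42.7 mm

ω = 328 rad/s, so T = P/ω = 161×10³ / 328.0 = 490.9 N·m.
For a solid shaft τ_max = 16T/(πd³), so d = (16T/(π τ_allow))^(1/3) = (16·490.9/(π·3.20×10^7))^(1/3) = 0.04275 m.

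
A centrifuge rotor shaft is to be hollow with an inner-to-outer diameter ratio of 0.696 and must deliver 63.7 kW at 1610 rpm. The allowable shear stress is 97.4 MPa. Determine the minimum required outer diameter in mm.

29.6 mm

ω = 2π·1610/60 = 168.6 rad/s, so T = P/ω = 63.7×10³ / 168.6 = 377.8 N·m.
For a hollow shaft with d_i/d_o = 0.696: τ_max = 16T/(π d_o³ (1−k⁴)), so d_o = [16T/(π τ_allow (1−k⁴))]^(1/3) = [16·377.8/(π·9.74×10^7·0.7653)]^(1/3) = 0.02955 m.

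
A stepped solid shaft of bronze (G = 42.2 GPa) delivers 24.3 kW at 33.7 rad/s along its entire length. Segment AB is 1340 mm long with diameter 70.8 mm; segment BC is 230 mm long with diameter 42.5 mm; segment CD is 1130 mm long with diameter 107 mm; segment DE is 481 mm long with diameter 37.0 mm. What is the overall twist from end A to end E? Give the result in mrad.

ω = 33.7 rad/s, so T = P/ω = 24.3×10³ / 33.70 = 721.1 N·m.
J_AB = π(0.0708)⁴/32 = 2.47×10^-6 m⁴; J_BC = π(0.0425)⁴/32 = 3.20×10^-7 m⁴; J_CD = π(0.107)⁴/32 = 1.29×10^-5 m⁴; J_DE = π(0.0370)⁴/32 = 1.84×10^-7 m⁴.
θ = (T/G)·Σ L_i/J_i = (721.1/42.2×10⁹)·(1.34/2.47×10^-6 + 0.230/3.20×10^-7 + 1.13/1.29×10^-5 + 0.481/1.84×10^-7) = 0.06772 rad.

67.7 mrad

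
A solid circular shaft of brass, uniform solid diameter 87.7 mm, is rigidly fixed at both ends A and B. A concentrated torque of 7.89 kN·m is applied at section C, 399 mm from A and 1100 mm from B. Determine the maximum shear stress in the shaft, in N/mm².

43.7 N/mm²

With uniform GJ and both ends fixed, compatibility θ_AC = θ_CB gives T_A·a = T_B·b, together with T_A + T_B = T₀.
T_A = T₀·b/(a+b) = 7890·1100/1499 = 5790 N·m; T_B = 2100 N·m.
τ in each portion: τ_AC = 4.37×10^7 Pa, τ_CB = 1.59×10^7 Pa; maximum is in AC.
τ_max = T_AC·r/J = 5790·0.0439/5.81×10^-6 = 4.372×10^7 Pa.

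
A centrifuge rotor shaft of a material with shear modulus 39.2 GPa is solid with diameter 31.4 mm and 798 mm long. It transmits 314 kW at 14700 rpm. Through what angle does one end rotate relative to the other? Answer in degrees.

2.49°

ω = 2π·14700/60 = 1539 rad/s, so T = P/ω = 314×10³ / 1539 = 204.0 N·m.
J = πd⁴/32 = π(0.0314)⁴/32 = 9.544×10^-8 m⁴.
θ = T·L/(G·J) = 204.0 × 0.798 / (39.2×10⁹ × 9.544×10^-8) = 0.04351 rad.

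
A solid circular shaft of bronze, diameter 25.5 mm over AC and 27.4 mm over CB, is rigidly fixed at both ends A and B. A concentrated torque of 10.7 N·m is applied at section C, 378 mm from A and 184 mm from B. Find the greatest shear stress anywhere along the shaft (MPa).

Compatibility: T_A·a/J_AC = T_B·b/J_CB with T_A + T_B = T₀.
J_AC = 4.15×10^-8 m⁴, J_CB = 5.53×10^-8 m⁴, so T_A = T₀·(J_AC/a)/((J_AC/a)+(J_CB/b)) = 2.862 N·m, T_B = 7.838 N·m.
τ in each portion: τ_AC = 8.79×10^5 Pa, τ_CB = 1.94×10^6 Pa; maximum is in CB.
τ_max = T_CB·r/J = 7.838·0.0137/5.53×10^-8 = 1.941×10^6 Pa.

1.94 MPa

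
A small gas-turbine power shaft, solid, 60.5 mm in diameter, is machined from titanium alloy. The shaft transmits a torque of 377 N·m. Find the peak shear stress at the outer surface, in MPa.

J = πd⁴/32 = π(0.0605)⁴/32 = 1.315×10^-6 m⁴.
τ_max = T·r/J = 377.0 × 0.0302 / 1.315×10^-6 = 8.671×10^6 Pa.

8.67 MPa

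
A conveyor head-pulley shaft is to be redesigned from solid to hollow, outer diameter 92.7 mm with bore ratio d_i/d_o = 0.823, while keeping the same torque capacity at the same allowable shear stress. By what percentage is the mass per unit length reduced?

51.4 %

Equal τ_max and T ⇒ the solid shaft needs d_s³ = d_o³(1−k⁴), so d_s = 92.7·(1−0.823⁴)^(1/3) = 75.55 mm.
Area ratio A_h/A_s = d_o²(1−k²)/d_s² = (1−k²)/(1−k⁴)^(2/3) = 0.4859.
Mass saving = 1 − 0.4859 = 51.4 %.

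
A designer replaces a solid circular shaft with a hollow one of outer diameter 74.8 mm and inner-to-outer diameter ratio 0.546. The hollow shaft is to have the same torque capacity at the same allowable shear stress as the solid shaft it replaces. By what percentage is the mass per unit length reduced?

25.3 %

Equal τ_max and T ⇒ the solid shaft needs d_s³ = d_o³(1−k⁴), so d_s = 74.8·(1−0.546⁴)^(1/3) = 72.52 mm.
Area ratio A_h/A_s = d_o²(1−k²)/d_s² = (1−k²)/(1−k⁴)^(2/3) = 0.7468.
Mass saving = 1 − 0.7468 = 25.3 %.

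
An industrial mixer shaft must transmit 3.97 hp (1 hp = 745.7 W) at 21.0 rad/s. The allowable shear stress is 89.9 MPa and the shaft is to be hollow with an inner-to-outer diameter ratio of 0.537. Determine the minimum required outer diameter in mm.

20.6 mm

ω = 21.0 rad/s, so T = P/ω = 3.97×745.7 / 21.00 = 141.0 N·m.
For a hollow shaft with d_i/d_o = 0.537: τ_max = 16T/(π d_o³ (1−k⁴)), so d_o = [16T/(π τ_allow (1−k⁴))]^(1/3) = [16·141.0/(π·8.99×10^7·0.9168)]^(1/3) = 0.02058 m.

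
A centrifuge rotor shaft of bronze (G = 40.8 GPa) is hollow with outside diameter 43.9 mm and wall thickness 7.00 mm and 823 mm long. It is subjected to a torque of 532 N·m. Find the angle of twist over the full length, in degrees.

2.15°

J = π(d_o⁴ − d_i⁴)/32 = π(0.0439⁴ − 0.0299⁴)/32 = 2.862×10^-7 m⁴.
θ = T·L/(G·J) = 532.0 × 0.823 / (40.8×10⁹ × 2.862×10^-7) = 0.03750 rad.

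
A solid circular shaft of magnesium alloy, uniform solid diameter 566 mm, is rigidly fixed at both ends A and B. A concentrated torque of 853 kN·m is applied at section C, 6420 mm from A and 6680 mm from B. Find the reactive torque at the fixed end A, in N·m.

435000 N·m

With uniform GJ and both ends fixed, compatibility θ_AC = θ_CB gives T_A·a = T_B·b, together with T_A + T_B = T₀.
T_A = T₀·b/(a+b) = 853000·6680/13100 = 435000 N·m; T_B = 418000 N·m.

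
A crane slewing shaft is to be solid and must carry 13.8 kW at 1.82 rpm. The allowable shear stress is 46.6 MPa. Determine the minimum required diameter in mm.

199 mm

ω = 2π·1.82/60 = 0.1906 rad/s, so T = P/ω = 13.8×10³ / 0.1906 = 72410 N·m.
For a solid shaft τ_max = 16T/(πd³), so d = (16T/(π τ_allow))^(1/3) = (16·72410/(π·4.66×10^7))^(1/3) = 0.1993 m.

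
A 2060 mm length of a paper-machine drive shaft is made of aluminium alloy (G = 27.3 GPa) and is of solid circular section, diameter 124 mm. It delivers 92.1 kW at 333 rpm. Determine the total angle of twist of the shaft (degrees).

ω = 2π·333/60 = 34.87 rad/s, so T = P/ω = 92.1×10³ / 34.87 = 2641 N·m.
J = πd⁴/32 = π(0.124)⁴/32 = 2.321×10^-5 m⁴.
θ = T·L/(G·J) = 2641 × 2.06 / (27.3×10⁹ × 2.321×10^-5) = 8.586×10^-3 rad.

0.492°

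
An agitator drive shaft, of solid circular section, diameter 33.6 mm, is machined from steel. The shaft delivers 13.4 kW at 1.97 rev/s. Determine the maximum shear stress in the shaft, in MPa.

ω = 2π·1.97 = 12.38 rad/s, so T = P/ω = 13.4×10³ / 12.38 = 1083 N·m.
J = πd⁴/32 = π(0.0336)⁴/32 = 1.251×10^-7 m⁴.
τ_max = T·r/J = 1083 × 0.0168 / 1.251×10^-7 = 1.453×10^8 Pa.

145 MPa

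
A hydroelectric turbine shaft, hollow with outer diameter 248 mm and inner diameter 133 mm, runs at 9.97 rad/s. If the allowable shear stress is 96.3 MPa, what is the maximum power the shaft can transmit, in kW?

J = π(d_o⁴ − d_i⁴)/32 = π(0.248⁴ − 0.133⁴)/32 = 3.407×10^-4 m⁴.
T_max = τ_allow·J/r = 9.63×10^7 × 3.407×10^-4 / 0.124 = 264600 N·m.
ω = 9.97 rad/s, so P_max = T_max·ω = 2.638×10^6 W.

2640 kW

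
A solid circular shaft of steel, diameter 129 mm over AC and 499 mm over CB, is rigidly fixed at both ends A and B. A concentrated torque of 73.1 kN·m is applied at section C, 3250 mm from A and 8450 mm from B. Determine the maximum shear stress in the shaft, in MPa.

2.96 MPa

Compatibility: T_A·a/J_AC = T_B·b/J_CB with T_A + T_B = T₀.
J_AC = 2.72×10^-5 m⁴, J_CB = 6.09×10^-3 m⁴, so T_A = T₀·(J_AC/a)/((J_AC/a)+(J_CB/b)) = 839.1 N·m, T_B = 72260 N·m.
τ in each portion: τ_AC = 1.99×10^6 Pa, τ_CB = 2.96×10^6 Pa; maximum is in CB.
τ_max = T_CB·r/J = 72260·0.249/6.09×10^-3 = 2.962×10^6 Pa.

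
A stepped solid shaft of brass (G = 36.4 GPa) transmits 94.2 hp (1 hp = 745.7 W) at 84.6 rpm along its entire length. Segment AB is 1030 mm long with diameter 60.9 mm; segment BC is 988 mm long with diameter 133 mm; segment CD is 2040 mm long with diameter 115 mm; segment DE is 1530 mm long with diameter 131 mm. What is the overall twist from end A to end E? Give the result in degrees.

12.1°

ω = 2π·84.6/60 = 8.859 rad/s, so T = P/ω = 94.2×745.7 / 8.859 = 7929 N·m.
J_AB = π(0.0609)⁴/32 = 1.35×10^-6 m⁴; J_BC = π(0.133)⁴/32 = 3.07×10^-5 m⁴; J_CD = π(0.115)⁴/32 = 1.72×10^-5 m⁴; J_DE = π(0.131)⁴/32 = 2.89×10^-5 m⁴.
θ = (T/G)·Σ L_i/J_i = (7929/36.4×10⁹)·(1.03/1.35×10^-6 + 0.988/3.07×10^-5 + 2.04/1.72×10^-5 + 1.53/2.89×10^-5) = 0.2106 rad.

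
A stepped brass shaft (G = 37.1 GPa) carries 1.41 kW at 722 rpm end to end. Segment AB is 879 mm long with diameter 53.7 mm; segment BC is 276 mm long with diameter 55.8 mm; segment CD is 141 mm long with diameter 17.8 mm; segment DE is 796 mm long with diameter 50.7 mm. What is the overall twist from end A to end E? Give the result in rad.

0.00850 rad

ω = 2π·722/60 = 75.61 rad/s, so T = P/ω = 1.41×10³ / 75.61 = 18.65 N·m.
J_AB = π(0.0537)⁴/32 = 8.16×10^-7 m⁴; J_BC = π(0.0558)⁴/32 = 9.52×10^-7 m⁴; J_CD = π(0.0178)⁴/32 = 9.86×10^-9 m⁴; J_DE = π(0.0507)⁴/32 = 6.49×10^-7 m⁴.
θ = (T/G)·Σ L_i/J_i = (18.65/37.1×10⁹)·(0.879/8.16×10^-7 + 0.276/9.52×10^-7 + 0.141/9.86×10^-9 + 0.796/6.49×10^-7) = 8.495×10^-3 rad.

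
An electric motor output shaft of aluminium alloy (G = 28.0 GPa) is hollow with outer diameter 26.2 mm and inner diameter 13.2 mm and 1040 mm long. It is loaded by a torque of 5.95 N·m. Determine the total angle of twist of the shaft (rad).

J = π(d_o⁴ − d_i⁴)/32 = π(0.0262⁴ − 0.0132⁴)/32 = 4.328×10^-8 m⁴.
θ = T·L/(G·J) = 5.950 × 1.04 / (28.0×10⁹ × 4.328×10^-8) = 5.106×10^-3 rad.

0.00511 rad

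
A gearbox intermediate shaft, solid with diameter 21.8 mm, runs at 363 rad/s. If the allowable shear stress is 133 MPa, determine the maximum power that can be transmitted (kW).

J = πd⁴/32 = π(0.0218)⁴/32 = 2.217×10^-8 m⁴.
T_max = τ_allow·J/r = 1.33×10^8 × 2.217×10^-8 / 0.0109 = 270.6 N·m.
ω = 363 rad/s, so P_max = T_max·ω = 9.821×10^4 W.

98.2 kW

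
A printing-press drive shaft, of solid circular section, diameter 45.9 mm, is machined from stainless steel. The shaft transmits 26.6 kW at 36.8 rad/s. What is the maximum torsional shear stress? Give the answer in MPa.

ω = 36.8 rad/s, so T = P/ω = 26.6×10³ / 36.80 = 722.8 N·m.
J = πd⁴/32 = π(0.0459)⁴/32 = 4.358×10^-7 m⁴.
τ_max = T·r/J = 722.8 × 0.0229 / 4.358×10^-7 = 3.807×10^7 Pa.

38.1 MPa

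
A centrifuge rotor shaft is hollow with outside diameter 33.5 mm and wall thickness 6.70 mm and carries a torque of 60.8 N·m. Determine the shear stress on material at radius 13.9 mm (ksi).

J = π(d_o⁴ − d_i⁴)/32 = π(0.0335⁴ − 0.0201⁴)/32 = 1.076×10^-7 m⁴.
Shear stress varies linearly with radius: τ = T·r/J = 60.80 × 0.0139 / 1.076×10^-7 = 7.853×10^6 Pa.

1.14 ksi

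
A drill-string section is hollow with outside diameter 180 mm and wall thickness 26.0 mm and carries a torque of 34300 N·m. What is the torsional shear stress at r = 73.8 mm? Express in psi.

4790 psi

J = π(d_o⁴ − d_i⁴)/32 = π(0.180⁴ − 0.128⁴)/32 = 7.671×10^-5 m⁴.
Shear stress varies linearly with radius: τ = T·r/J = 34300 × 0.0738 / 7.671×10^-5 = 3.300×10^7 Pa.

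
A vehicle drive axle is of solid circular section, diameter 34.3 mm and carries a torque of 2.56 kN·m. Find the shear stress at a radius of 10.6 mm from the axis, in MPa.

J = πd⁴/32 = π(0.0343)⁴/32 = 1.359×10^-7 m⁴.
Shear stress varies linearly with radius: τ = T·r/J = 2560 × 0.0106 / 1.359×10^-7 = 1.997×10^8 Pa.

200 MPa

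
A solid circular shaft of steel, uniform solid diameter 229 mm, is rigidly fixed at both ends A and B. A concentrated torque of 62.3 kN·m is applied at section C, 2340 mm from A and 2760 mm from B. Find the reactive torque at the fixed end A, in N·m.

With uniform GJ and both ends fixed, compatibility θ_AC = θ_CB gives T_A·a = T_B·b, together with T_A + T_B = T₀.
T_A = T₀·b/(a+b) = 62300·2760/5100 = 33720 N·m; T_B = 28580 N·m.

33700 N·m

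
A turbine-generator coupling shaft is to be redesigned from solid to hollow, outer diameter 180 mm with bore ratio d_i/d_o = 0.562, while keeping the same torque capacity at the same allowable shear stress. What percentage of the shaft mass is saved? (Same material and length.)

26.6 %

Equal τ_max and T ⇒ the solid shaft needs d_s³ = d_o³(1−k⁴), so d_s = 180·(1−0.562⁴)^(1/3) = 173.8 mm.
Area ratio A_h/A_s = d_o²(1−k²)/d_s² = (1−k²)/(1−k⁴)^(2/3) = 0.7338.
Mass saving = 1 − 0.7338 = 26.6 %.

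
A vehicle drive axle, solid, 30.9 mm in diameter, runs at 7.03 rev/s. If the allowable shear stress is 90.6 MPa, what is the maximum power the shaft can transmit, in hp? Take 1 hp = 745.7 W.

31.1 hp

J = πd⁴/32 = π(0.0309)⁴/32 = 8.950×10^-8 m⁴.
T_max = τ_allow·J/r = 9.06×10^7 × 8.950×10^-8 / 0.0154 = 524.8 N·m.
ω = 2π·7.03 = 44.17 rad/s, so P_max = T_max·ω = 2.318×10^4 W.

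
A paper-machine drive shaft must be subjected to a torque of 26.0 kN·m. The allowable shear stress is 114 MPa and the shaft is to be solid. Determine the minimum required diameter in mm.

For a solid shaft τ_max = 16T/(πd³), so d = (16T/(π τ_allow))^(1/3) = (16·26000/(π·1.14×10^8))^(1/3) = 0.1051 m.

105 mm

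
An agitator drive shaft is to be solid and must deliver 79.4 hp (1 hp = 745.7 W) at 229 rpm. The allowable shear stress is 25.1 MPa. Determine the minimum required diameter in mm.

79.4 mm

ω = 2π·229/60 = 23.98 rad/s, so T = P/ω = 79.4×745.7 / 23.98 = 2469 N·m.
For a solid shaft τ_max = 16T/(πd³), so d = (16T/(π τ_allow))^(1/3) = (16·2469/(π·2.51×10^7))^(1/3) = 0.07942 m.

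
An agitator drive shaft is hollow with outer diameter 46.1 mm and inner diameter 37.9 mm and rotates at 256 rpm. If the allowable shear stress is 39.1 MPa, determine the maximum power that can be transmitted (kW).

11.0 kW

J = π(d_o⁴ − d_i⁴)/32 = π(0.0461⁴ − 0.0379⁴)/32 = 2.408×10^-7 m⁴.
T_max = τ_allow·J/r = 3.91×10^7 × 2.408×10^-7 / 0.0231 = 408.6 N·m.
ω = 2π·256/60 = 26.81 rad/s, so P_max = T_max·ω = 1.095×10^4 W.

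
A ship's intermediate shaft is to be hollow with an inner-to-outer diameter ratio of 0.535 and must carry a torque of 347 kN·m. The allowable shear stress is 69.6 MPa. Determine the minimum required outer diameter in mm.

For a hollow shaft with d_i/d_o = 0.535: τ_max = 16T/(π d_o³ (1−k⁴)), so d_o = [16T/(π τ_allow (1−k⁴))]^(1/3) = [16·347000/(π·6.96×10^7·0.9181)]^(1/3) = 0.3024 m.

302 mm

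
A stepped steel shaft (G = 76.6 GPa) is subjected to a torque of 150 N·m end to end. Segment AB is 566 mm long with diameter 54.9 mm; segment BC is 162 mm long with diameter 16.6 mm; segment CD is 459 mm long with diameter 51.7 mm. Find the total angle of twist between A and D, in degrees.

2.58°

J_AB = π(0.0549)⁴/32 = 8.92×10^-7 m⁴; J_BC = π(0.0166)⁴/32 = 7.45×10^-9 m⁴; J_CD = π(0.0517)⁴/32 = 7.01×10^-7 m⁴.
θ = (T/G)·Σ L_i/J_i = (150.0/76.6×10⁹)·(0.566/8.92×10^-7 + 0.162/7.45×10^-9 + 0.459/7.01×10^-7) = 0.04508 rad.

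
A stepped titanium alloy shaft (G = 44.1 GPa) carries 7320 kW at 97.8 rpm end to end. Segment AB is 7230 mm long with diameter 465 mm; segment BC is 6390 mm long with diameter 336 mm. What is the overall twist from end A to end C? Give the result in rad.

0.108 rad

ω = 2π·97.8/60 = 10.24 rad/s, so T = P/ω = 7320×10³ / 10.24 = 714700 N·m.
J_AB = π(0.465)⁴/32 = 4.59×10^-3 m⁴; J_BC = π(0.336)⁴/32 = 1.25×10^-3 m⁴.
θ = (T/G)·Σ L_i/J_i = (714700/44.1×10⁹)·(7.23/4.59×10^-3 + 6.39/1.25×10^-3) = 0.1083 rad.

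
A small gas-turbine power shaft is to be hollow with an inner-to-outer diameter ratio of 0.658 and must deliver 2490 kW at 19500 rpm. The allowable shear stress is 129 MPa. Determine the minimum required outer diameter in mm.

39.0 mm

ω = 2π·19500/60 = 2042 rad/s, so T = P/ω = 2490×10³ / 2042 = 1219 N·m.
For a hollow shaft with d_i/d_o = 0.658: τ_max = 16T/(π d_o³ (1−k⁴)), so d_o = [16T/(π τ_allow (1−k⁴))]^(1/3) = [16·1219/(π·1.29×10^8·0.8125)]^(1/3) = 0.03898 m.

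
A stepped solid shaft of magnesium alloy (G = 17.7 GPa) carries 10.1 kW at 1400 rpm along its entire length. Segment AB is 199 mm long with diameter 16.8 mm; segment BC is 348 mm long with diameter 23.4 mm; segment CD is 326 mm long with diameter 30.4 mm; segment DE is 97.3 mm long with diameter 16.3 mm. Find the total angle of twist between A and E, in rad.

ω = 2π·1400/60 = 146.6 rad/s, so T = P/ω = 10.1×10³ / 146.6 = 68.89 N·m.
J_AB = π(0.0168)⁴/32 = 7.82×10^-9 m⁴; J_BC = π(0.0234)⁴/32 = 2.94×10^-8 m⁴; J_CD = π(0.0304)⁴/32 = 8.38×10^-8 m⁴; J_DE = π(0.0163)⁴/32 = 6.93×10^-9 m⁴.
θ = (T/G)·Σ L_i/J_i = (68.89/17.7×10⁹)·(0.199/7.82×10^-9 + 0.348/2.94×10^-8 + 0.326/8.38×10^-8 + 0.0973/6.93×10^-9) = 0.2148 rad.

0.215 rad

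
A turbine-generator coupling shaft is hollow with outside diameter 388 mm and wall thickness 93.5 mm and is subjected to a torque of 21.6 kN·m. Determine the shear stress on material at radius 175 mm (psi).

J = π(d_o⁴ − d_i⁴)/32 = π(0.388⁴ − 0.201⁴)/32 = 2.065×10^-3 m⁴.
Shear stress varies linearly with radius: τ = T·r/J = 21600 × 0.175 / 2.065×10^-3 = 1.831×10^6 Pa.

266 psi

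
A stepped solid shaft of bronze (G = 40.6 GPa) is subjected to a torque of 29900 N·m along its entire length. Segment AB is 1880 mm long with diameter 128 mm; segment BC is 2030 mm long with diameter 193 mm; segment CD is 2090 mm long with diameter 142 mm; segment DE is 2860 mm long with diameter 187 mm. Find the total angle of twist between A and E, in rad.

J_AB = π(0.128)⁴/32 = 2.64×10^-5 m⁴; J_BC = π(0.193)⁴/32 = 1.36×10^-4 m⁴; J_CD = π(0.142)⁴/32 = 3.99×10^-5 m⁴; J_DE = π(0.187)⁴/32 = 1.20×10^-4 m⁴.
θ = (T/G)·Σ L_i/J_i = (29900/40.6×10⁹)·(1.88/2.64×10^-5 + 2.03/1.36×10^-4 + 2.09/3.99×10^-5 + 2.86/1.20×10^-4) = 0.1196 rad.

0.120 rad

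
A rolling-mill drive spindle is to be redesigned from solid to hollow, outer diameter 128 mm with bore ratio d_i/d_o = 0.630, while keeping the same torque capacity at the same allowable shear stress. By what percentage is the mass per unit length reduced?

32.4 %

Equal τ_max and T ⇒ the solid shaft needs d_s³ = d_o³(1−k⁴), so d_s = 128·(1−0.630⁴)^(1/3) = 120.9 mm.
Area ratio A_h/A_s = d_o²(1−k²)/d_s² = (1−k²)/(1−k⁴)^(2/3) = 0.6761.
Mass saving = 1 − 0.6761 = 32.4 %.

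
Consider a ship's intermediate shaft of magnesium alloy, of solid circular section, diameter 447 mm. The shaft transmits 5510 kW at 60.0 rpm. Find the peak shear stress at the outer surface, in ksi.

7.25 ksi

ω = 2π·60.0/60 = 6.283 rad/s, so T = P/ω = 5510×10³ / 6.283 = 876900 N·m.
J = πd⁴/32 = π(0.447)⁴/32 = 3.919×10^-3 m⁴.
τ_max = T·r/J = 876900 × 0.224 / 3.919×10^-3 = 5.001×10^7 Pa.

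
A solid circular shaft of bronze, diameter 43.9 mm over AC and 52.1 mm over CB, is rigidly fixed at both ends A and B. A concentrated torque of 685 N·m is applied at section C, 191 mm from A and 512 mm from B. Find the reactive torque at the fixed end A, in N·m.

394 N·m

Compatibility: T_A·a/J_AC = T_B·b/J_CB with T_A + T_B = T₀.
J_AC = 3.65×10^-7 m⁴, J_CB = 7.23×10^-7 m⁴, so T_A = T₀·(J_AC/a)/((J_AC/a)+(J_CB/b)) = 393.7 N·m, T_B = 291.3 N·m.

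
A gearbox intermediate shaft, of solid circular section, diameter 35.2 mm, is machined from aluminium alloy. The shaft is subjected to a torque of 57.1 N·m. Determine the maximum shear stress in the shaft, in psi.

J = πd⁴/32 = π(0.0352)⁴/32 = 1.507×10^-7 m⁴.
τ_max = T·r/J = 57.10 × 0.0176 / 1.507×10^-7 = 6.668×10^6 Pa.

967 psi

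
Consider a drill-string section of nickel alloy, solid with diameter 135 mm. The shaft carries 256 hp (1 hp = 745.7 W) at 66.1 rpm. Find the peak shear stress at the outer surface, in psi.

8280 psi

ω = 2π·66.1/60 = 6.922 rad/s, so T = P/ω = 256×745.7 / 6.922 = 27580 N·m.
J = πd⁴/32 = π(0.135)⁴/32 = 3.261×10^-5 m⁴.
τ_max = T·r/J = 27580 × 0.0675 / 3.261×10^-5 = 5.709×10^7 Pa.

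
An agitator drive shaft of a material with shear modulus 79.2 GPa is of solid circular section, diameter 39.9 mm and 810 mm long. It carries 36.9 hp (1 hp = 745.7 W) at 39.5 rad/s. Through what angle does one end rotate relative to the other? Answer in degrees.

ω = 39.5 rad/s, so T = P/ω = 36.9×745.7 / 39.50 = 696.6 N·m.
J = πd⁴/32 = π(0.0399)⁴/32 = 2.488×10^-7 m⁴.
θ = T·L/(G·J) = 696.6 × 0.810 / (79.2×10⁹ × 2.488×10^-7) = 0.02863 rad.

1.64°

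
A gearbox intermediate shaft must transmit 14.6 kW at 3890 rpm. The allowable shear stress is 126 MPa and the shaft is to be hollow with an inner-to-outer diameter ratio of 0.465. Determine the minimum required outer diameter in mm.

ω = 2π·3890/60 = 407.4 rad/s, so T = P/ω = 14.6×10³ / 407.4 = 35.84 N·m.
For a hollow shaft with d_i/d_o = 0.465: τ_max = 16T/(π d_o³ (1−k⁴)), so d_o = [16T/(π τ_allow (1−k⁴))]^(1/3) = [16·35.84/(π·1.26×10^8·0.9532)]^(1/3) = 0.01150 m.

11.5 mm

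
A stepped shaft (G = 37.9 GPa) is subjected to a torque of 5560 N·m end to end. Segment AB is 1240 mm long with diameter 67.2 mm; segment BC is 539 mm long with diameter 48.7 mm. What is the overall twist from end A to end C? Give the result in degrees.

J_AB = π(0.0672)⁴/32 = 2.00×10^-6 m⁴; J_BC = π(0.0487)⁴/32 = 5.52×10^-7 m⁴.
θ = (T/G)·Σ L_i/J_i = (5560/37.9×10⁹)·(1.24/2.00×10^-6 + 0.539/5.52×10^-7) = 0.2341 rad.

13.4°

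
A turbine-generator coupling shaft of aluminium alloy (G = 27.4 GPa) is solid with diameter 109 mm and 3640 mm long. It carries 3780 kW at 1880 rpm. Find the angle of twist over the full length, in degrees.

ω = 2π·1880/60 = 196.9 rad/s, so T = P/ω = 3780×10³ / 196.9 = 19200 N·m.
J = πd⁴/32 = π(0.109)⁴/32 = 1.386×10^-5 m⁴.
θ = T·L/(G·J) = 19200 × 3.64 / (27.4×10⁹ × 1.386×10^-5) = 0.1841 rad.

10.5°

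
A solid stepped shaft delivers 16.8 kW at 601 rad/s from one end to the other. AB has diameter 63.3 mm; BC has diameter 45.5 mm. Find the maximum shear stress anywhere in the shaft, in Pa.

ω = 601 rad/s, so T = P/ω = 16.8×10³ / 601.0 = 27.95 N·m.
Under the same torque, τ_max = 16T/(πd³) is largest where d is smallest — segment BC (d = 45.5 mm).
τ_max = 16·27.95/(π·(0.0455)³) = 1.511×10^6 Pa.

1.51e6 Pa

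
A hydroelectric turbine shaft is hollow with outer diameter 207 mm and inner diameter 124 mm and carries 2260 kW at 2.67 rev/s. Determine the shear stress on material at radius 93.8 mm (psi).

11700 psi

ω = 2π·2.67 = 16.78 rad/s, so T = P/ω = 2260×10³ / 16.78 = 134700 N·m.
J = π(d_o⁴ − d_i⁴)/32 = π(0.207⁴ − 0.124⁴)/32 = 1.570×10^-4 m⁴.
Shear stress varies linearly with radius: τ = T·r/J = 134700 × 0.0938 / 1.570×10^-4 = 8.046×10^7 Pa.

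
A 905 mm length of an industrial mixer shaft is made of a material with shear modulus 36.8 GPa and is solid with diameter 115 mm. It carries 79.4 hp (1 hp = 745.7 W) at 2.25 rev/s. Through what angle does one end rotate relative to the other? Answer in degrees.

ω = 2π·2.25 = 14.14 rad/s, so T = P/ω = 79.4×745.7 / 14.14 = 4188 N·m.
J = πd⁴/32 = π(0.115)⁴/32 = 1.717×10^-5 m⁴.
θ = T·L/(G·J) = 4188 × 0.905 / (36.8×10⁹ × 1.717×10^-5) = 5.998×10^-3 rad.

0.344°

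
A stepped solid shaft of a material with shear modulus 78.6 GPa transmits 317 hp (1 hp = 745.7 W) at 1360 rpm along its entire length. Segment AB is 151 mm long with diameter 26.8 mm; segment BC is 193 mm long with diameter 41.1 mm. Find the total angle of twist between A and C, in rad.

0.0775 rad

ω = 2π·1360/60 = 142.4 rad/s, so T = P/ω = 317×745.7 / 142.4 = 1660 N·m.
J_AB = π(0.0268)⁴/32 = 5.06×10^-8 m⁴; J_BC = π(0.0411)⁴/32 = 2.80×10^-7 m⁴.
θ = (T/G)·Σ L_i/J_i = (1660/78.6×10⁹)·(0.151/5.06×10^-8 + 0.193/2.80×10^-7) = 0.07751 rad.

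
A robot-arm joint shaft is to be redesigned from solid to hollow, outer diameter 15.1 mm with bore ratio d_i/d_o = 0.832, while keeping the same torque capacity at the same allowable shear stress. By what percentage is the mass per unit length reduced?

52.5 %

Equal τ_max and T ⇒ the solid shaft needs d_s³ = d_o³(1−k⁴), so d_s = 15.1·(1−0.832⁴)^(1/3) = 12.15 mm.
Area ratio A_h/A_s = d_o²(1−k²)/d_s² = (1−k²)/(1−k⁴)^(2/3) = 0.4755.
Mass saving = 1 − 0.4755 = 52.5 %.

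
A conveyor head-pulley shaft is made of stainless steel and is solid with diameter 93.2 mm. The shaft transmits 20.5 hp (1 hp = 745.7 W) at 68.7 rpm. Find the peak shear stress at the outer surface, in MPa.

13.4 MPa

ω = 2π·68.7/60 = 7.194 rad/s, so T = P/ω = 20.5×745.7 / 7.194 = 2125 N·m.
J = πd⁴/32 = π(0.0932)⁴/32 = 7.407×10^-6 m⁴.
τ_max = T·r/J = 2125 × 0.0466 / 7.407×10^-6 = 1.337×10^7 Pa.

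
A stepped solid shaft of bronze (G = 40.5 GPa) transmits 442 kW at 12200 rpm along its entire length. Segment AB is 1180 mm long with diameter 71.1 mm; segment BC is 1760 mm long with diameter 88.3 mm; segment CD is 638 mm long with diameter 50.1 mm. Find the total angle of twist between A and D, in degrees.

ω = 2π·12200/60 = 1278 rad/s, so T = P/ω = 442×10³ / 1278 = 346.0 N·m.
J_AB = π(0.0711)⁴/32 = 2.51×10^-6 m⁴; J_BC = π(0.0883)⁴/32 = 5.97×10^-6 m⁴; J_CD = π(0.0501)⁴/32 = 6.19×10^-7 m⁴.
θ = (T/G)·Σ L_i/J_i = (346.0/40.5×10⁹)·(1.18/2.51×10^-6 + 1.76/5.97×10^-6 + 0.638/6.19×10^-7) = 0.01535 rad.

0.879°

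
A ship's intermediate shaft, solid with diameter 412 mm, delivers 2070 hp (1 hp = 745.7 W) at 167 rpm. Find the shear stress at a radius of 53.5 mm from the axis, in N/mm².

1.67 N/mm²

ω = 2π·167/60 = 17.49 rad/s, so T = P/ω = 2070×745.7 / 17.49 = 88270 N·m.
J = πd⁴/32 = π(0.412)⁴/32 = 2.829×10^-3 m⁴.
Shear stress varies linearly with radius: τ = T·r/J = 88270 × 0.0535 / 2.829×10^-3 = 1.669×10^6 Pa.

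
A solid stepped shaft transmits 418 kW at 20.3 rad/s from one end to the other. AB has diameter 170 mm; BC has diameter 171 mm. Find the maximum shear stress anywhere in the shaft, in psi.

ω = 20.3 rad/s, so T = P/ω = 418×10³ / 20.30 = 20590 N·m.
Under the same torque, τ_max = 16T/(πd³) is largest where d is smallest — segment AB (d = 170 mm).
τ_max = 16·20590/(π·(0.170)³) = 2.135×10^7 Pa.

3100 psi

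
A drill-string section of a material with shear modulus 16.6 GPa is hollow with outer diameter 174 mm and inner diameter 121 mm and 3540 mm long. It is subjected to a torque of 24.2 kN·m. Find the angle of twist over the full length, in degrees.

J = π(d_o⁴ − d_i⁴)/32 = π(0.174⁴ − 0.121⁴)/32 = 6.895×10^-5 m⁴.
θ = T·L/(G·J) = 24200 × 3.54 / (16.6×10⁹ × 6.895×10^-5) = 0.07485 rad.

4.29°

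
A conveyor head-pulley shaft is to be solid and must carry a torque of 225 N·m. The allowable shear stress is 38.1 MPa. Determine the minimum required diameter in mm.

31.1 mm

For a solid shaft τ_max = 16T/(πd³), so d = (16T/(π τ_allow))^(1/3) = (16·225.0/(π·3.81×10^7))^(1/3) = 0.03110 m.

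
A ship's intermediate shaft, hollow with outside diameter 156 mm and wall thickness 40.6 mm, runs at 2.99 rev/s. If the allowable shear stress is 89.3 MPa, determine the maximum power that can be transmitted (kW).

J = π(d_o⁴ − d_i⁴)/32 = π(0.156⁴ − 0.0748⁴)/32 = 5.507×10^-5 m⁴.
T_max = τ_allow·J/r = 8.93×10^7 × 5.507×10^-5 / 0.0780 = 63050 N·m.
ω = 2π·2.99 = 18.79 rad/s, so P_max = T_max·ω = 1.184×10^6 W.

1180 kW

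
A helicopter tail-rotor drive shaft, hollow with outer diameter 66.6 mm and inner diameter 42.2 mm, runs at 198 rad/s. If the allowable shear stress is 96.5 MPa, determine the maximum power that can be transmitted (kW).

J = π(d_o⁴ − d_i⁴)/32 = π(0.0666⁴ − 0.0422⁴)/32 = 1.620×10^-6 m⁴.
T_max = τ_allow·J/r = 9.65×10^7 × 1.620×10^-6 / 0.0333 = 4695 N·m.
ω = 198 rad/s, so P_max = T_max·ω = 9.296×10^5 W.

930 kW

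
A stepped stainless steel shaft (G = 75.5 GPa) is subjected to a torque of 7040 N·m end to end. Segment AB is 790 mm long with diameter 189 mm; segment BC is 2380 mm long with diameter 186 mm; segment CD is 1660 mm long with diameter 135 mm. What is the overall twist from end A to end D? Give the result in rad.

J_AB = π(0.189)⁴/32 = 1.25×10^-4 m⁴; J_BC = π(0.186)⁴/32 = 1.18×10^-4 m⁴; J_CD = π(0.135)⁴/32 = 3.26×10^-5 m⁴.
θ = (T/G)·Σ L_i/J_i = (7040/75.5×10⁹)·(0.790/1.25×10^-4 + 2.38/1.18×10^-4 + 1.66/3.26×10^-5) = 7.223×10^-3 rad.

0.00722 rad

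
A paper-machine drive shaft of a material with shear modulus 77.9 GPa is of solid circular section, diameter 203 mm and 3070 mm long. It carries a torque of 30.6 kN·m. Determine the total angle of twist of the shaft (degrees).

0.414°

J = πd⁴/32 = π(0.203)⁴/32 = 1.667×10^-4 m⁴.
θ = T·L/(G·J) = 30600 × 3.07 / (77.9×10⁹ × 1.667×10^-4) = 7.233×10^-3 rad.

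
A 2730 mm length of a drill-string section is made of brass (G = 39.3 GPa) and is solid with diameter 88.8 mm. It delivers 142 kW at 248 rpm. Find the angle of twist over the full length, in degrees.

3.56°

ω = 2π·248/60 = 25.97 rad/s, so T = P/ω = 142×10³ / 25.97 = 5468 N·m.
J = πd⁴/32 = π(0.0888)⁴/32 = 6.105×10^-6 m⁴.
θ = T·L/(G·J) = 5468 × 2.73 / (39.3×10⁹ × 6.105×10^-6) = 0.06222 rad.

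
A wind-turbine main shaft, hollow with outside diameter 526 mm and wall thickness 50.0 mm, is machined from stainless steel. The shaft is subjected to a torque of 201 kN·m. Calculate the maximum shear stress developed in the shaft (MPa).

12.3 MPa

J = π(d_o⁴ − d_i⁴)/32 = π(0.526⁴ − 0.426⁴)/32 = 4.282×10^-3 m⁴.
τ_max = T·r/J = 201000 × 0.263 / 4.282×10^-3 = 1.235×10^7 Pa.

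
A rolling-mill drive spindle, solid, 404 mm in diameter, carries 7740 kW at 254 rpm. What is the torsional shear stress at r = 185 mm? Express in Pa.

2.06e7 Pa

ω = 2π·254/60 = 26.60 rad/s, so T = P/ω = 7740×10³ / 26.60 = 291000 N·m.
J = πd⁴/32 = π(0.404)⁴/32 = 2.615×10^-3 m⁴.
Shear stress varies linearly with radius: τ = T·r/J = 291000 × 0.185 / 2.615×10^-3 = 2.058×10^7 Pa.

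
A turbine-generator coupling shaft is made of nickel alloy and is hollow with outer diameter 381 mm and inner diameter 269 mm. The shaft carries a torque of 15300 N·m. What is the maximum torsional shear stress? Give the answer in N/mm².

1.87 N/mm²

J = π(d_o⁴ − d_i⁴)/32 = π(0.381⁴ − 0.269⁴)/32 = 1.555×10^-3 m⁴.
τ_max = T·r/J = 15300 × 0.191 / 1.555×10^-3 = 1.875×10^6 Pa.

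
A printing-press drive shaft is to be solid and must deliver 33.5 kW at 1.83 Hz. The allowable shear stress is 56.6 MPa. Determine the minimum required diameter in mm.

64.0 mm

ω = 2π·1.83 = 11.50 rad/s, so T = P/ω = 33.5×10³ / 11.50 = 2913 N·m.
For a solid shaft τ_max = 16T/(πd³), so d = (16T/(π τ_allow))^(1/3) = (16·2913/(π·5.66×10^7))^(1/3) = 0.06400 m.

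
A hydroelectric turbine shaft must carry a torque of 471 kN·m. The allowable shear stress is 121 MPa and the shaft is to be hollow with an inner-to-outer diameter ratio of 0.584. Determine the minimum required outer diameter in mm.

For a hollow shaft with d_i/d_o = 0.584: τ_max = 16T/(π d_o³ (1−k⁴)), so d_o = [16T/(π τ_allow (1−k⁴))]^(1/3) = [16·471000/(π·1.21×10^8·0.8837)]^(1/3) = 0.2820 m.

282 mm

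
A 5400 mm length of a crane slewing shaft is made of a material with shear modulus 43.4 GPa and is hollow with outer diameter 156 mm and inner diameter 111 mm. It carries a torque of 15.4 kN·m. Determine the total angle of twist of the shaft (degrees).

J = π(d_o⁴ − d_i⁴)/32 = π(0.156⁴ − 0.111⁴)/32 = 4.324×10^-5 m⁴.
θ = T·L/(G·J) = 15400 × 5.40 / (43.4×10⁹ × 4.324×10^-5) = 0.04431 rad.

2.54°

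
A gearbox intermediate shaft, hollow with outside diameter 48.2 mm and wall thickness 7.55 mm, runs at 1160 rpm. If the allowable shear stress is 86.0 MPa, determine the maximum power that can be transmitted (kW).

J = π(d_o⁴ − d_i⁴)/32 = π(0.0482⁴ − 0.0331⁴)/32 = 4.120×10^-7 m⁴.
T_max = τ_allow·J/r = 8.60×10^7 × 4.120×10^-7 / 0.0241 = 1470 N·m.
ω = 2π·1160/60 = 121.5 rad/s, so P_max = T_max·ω = 1.786×10^5 W.

179 kW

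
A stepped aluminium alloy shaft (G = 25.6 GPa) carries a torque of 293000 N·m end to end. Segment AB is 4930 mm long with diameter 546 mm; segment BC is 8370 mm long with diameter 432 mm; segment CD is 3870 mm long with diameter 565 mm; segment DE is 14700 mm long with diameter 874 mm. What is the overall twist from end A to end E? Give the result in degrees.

2.40°

J_AB = π(0.546)⁴/32 = 8.73×10^-3 m⁴; J_BC = π(0.432)⁴/32 = 3.42×10^-3 m⁴; J_CD = π(0.565)⁴/32 = 0.0100 m⁴; J_DE = π(0.874)⁴/32 = 0.0573 m⁴.
θ = (T/G)·Σ L_i/J_i = (293000/25.6×10⁹)·(4.93/8.73×10^-3 + 8.37/3.42×10^-3 + 3.87/0.0100 + 14.7/0.0573) = 0.04185 rad.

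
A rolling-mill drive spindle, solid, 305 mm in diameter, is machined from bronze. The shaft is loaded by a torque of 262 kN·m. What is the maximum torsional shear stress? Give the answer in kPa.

47000 kPa

J = πd⁴/32 = π(0.305)⁴/32 = 8.496×10^-4 m⁴.
τ_max = T·r/J = 262000 × 0.152 / 8.496×10^-4 = 4.703×10^7 Pa.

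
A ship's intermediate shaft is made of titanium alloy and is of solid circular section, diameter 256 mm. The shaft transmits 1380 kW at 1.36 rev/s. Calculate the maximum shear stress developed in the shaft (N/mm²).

49.0 N/mm²

ω = 2π·1.36 = 8.545 rad/s, so T = P/ω = 1380×10³ / 8.545 = 161500 N·m.
J = πd⁴/32 = π(0.256)⁴/32 = 4.217×10^-4 m⁴.
τ_max = T·r/J = 161500 × 0.128 / 4.217×10^-4 = 4.902×10^7 Pa.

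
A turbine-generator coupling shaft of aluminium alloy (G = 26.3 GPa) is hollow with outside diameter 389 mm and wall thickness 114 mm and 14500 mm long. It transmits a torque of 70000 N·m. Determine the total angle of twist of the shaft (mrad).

17.7 mrad

J = π(d_o⁴ − d_i⁴)/32 = π(0.389⁴ − 0.161⁴)/32 = 2.182×10^-3 m⁴.
θ = T·L/(G·J) = 70000 × 14.5 / (26.3×10⁹ × 2.182×10^-3) = 0.01769 rad.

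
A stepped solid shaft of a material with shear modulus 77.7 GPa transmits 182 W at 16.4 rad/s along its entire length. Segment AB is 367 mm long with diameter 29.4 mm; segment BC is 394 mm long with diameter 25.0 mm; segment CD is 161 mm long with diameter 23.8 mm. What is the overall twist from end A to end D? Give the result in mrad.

2.91 mrad

ω = 16.4 rad/s, so T = P/ω = 182 / 16.40 = 11.10 N·m.
J_AB = π(0.0294)⁴/32 = 7.33×10^-8 m⁴; J_BC = π(0.0250)⁴/32 = 3.83×10^-8 m⁴; J_CD = π(0.0238)⁴/32 = 3.15×10^-8 m⁴.
θ = (T/G)·Σ L_i/J_i = (11.10/77.7×10⁹)·(0.367/7.33×10^-8 + 0.394/3.83×10^-8 + 0.161/3.15×10^-8) = 2.912×10^-3 rad.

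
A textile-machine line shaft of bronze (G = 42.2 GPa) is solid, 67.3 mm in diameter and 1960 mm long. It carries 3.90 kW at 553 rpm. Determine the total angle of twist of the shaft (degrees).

ω = 2π·553/60 = 57.91 rad/s, so T = P/ω = 3.90×10³ / 57.91 = 67.35 N·m.
J = πd⁴/32 = π(0.0673)⁴/32 = 2.014×10^-6 m⁴.
θ = T·L/(G·J) = 67.35 × 1.96 / (42.2×10⁹ × 2.014×10^-6) = 1.553×10^-3 rad.

0.0890°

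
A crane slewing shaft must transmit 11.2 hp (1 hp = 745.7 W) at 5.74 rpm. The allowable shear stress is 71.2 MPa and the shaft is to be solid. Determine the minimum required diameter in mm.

ω = 2π·5.74/60 = 0.6011 rad/s, so T = P/ω = 11.2×745.7 / 0.6011 = 13890 N·m.
For a solid shaft τ_max = 16T/(πd³), so d = (16T/(π τ_allow))^(1/3) = (16·13890/(π·7.12×10^7))^(1/3) = 0.09980 m.

99.8 mm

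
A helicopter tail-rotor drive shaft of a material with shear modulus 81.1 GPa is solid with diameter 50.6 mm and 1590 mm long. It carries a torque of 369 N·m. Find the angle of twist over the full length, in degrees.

0.644°

J = πd⁴/32 = π(0.0506)⁴/32 = 6.436×10^-7 m⁴.
θ = T·L/(G·J) = 369.0 × 1.59 / (81.1×10⁹ × 6.436×10^-7) = 0.01124 rad.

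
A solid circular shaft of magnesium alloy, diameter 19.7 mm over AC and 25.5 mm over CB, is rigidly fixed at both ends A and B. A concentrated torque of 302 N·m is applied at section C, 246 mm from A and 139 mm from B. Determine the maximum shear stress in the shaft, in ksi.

Compatibility: T_A·a/J_AC = T_B·b/J_CB with T_A + T_B = T₀.
J_AC = 1.48×10^-8 m⁴, J_CB = 4.15×10^-8 m⁴, so T_A = T₀·(J_AC/a)/((J_AC/a)+(J_CB/b)) = 50.60 N·m, T_B = 251.4 N·m.
τ in each portion: τ_AC = 3.37×10^7 Pa, τ_CB = 7.72×10^7 Pa; maximum is in CB.
τ_max = T_CB·r/J = 251.4·0.0127/4.15×10^-8 = 7.722×10^7 Pa.

11.2 ksi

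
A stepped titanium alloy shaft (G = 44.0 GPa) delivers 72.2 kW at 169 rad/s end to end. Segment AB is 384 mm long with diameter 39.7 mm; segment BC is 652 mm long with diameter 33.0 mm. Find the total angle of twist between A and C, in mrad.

69.7 mrad

ω = 169 rad/s, so T = P/ω = 72.2×10³ / 169.0 = 427.2 N·m.
J_AB = π(0.0397)⁴/32 = 2.44×10^-7 m⁴; J_BC = π(0.0330)⁴/32 = 1.16×10^-7 m⁴.
θ = (T/G)·Σ L_i/J_i = (427.2/44.0×10⁹)·(0.384/2.44×10^-7 + 0.652/1.16×10^-7) = 0.06966 rad.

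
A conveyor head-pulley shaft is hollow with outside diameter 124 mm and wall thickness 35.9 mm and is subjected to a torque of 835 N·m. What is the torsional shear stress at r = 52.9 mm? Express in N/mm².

J = π(d_o⁴ − d_i⁴)/32 = π(0.124⁴ − 0.0522⁴)/32 = 2.248×10^-5 m⁴.
Shear stress varies linearly with radius: τ = T·r/J = 835.0 × 0.0529 / 2.248×10^-5 = 1.965×10^6 Pa.

1.96 N/mm²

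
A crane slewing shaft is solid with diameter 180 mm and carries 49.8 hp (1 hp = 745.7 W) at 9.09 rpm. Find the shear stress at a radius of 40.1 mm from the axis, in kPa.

15200 kPa

ω = 2π·9.09/60 = 0.9519 rad/s, so T = P/ω = 49.8×745.7 / 0.9519 = 39010 N·m.
J = πd⁴/32 = π(0.180)⁴/32 = 1.031×10^-4 m⁴.
Shear stress varies linearly with radius: τ = T·r/J = 39010 × 0.0401 / 1.031×10^-4 = 1.518×10^7 Pa.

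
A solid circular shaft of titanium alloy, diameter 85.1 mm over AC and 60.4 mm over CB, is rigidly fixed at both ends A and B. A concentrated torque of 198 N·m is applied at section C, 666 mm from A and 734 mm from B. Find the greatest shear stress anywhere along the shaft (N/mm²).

Compatibility: T_A·a/J_AC = T_B·b/J_CB with T_A + T_B = T₀.
J_AC = 5.15×10^-6 m⁴, J_CB = 1.31×10^-6 m⁴, so T_A = T₀·(J_AC/a)/((J_AC/a)+(J_CB/b)) = 160.9 N·m, T_B = 37.06 N·m.
τ in each portion: τ_AC = 1.33×10^6 Pa, τ_CB = 8.57×10^5 Pa; maximum is in AC.
τ_max = T_AC·r/J = 160.9·0.0425/5.15×10^-6 = 1.330×10^6 Pa.

1.33 N/mm²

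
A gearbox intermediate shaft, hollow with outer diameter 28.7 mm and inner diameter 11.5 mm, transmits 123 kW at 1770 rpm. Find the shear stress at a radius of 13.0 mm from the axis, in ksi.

19.3 ksi

ω = 2π·1770/60 = 185.4 rad/s, so T = P/ω = 123×10³ / 185.4 = 663.6 N·m.
J = π(d_o⁴ − d_i⁴)/32 = π(0.0287⁴ − 0.0115⁴)/32 = 6.489×10^-8 m⁴.
Shear stress varies linearly with radius: τ = T·r/J = 663.6 × 0.0130 / 6.489×10^-8 = 1.329×10^8 Pa.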